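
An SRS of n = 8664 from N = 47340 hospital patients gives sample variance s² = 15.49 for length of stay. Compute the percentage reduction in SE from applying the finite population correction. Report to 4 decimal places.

f = n/N = 8664/47340 = 0.18301648.
SE_no-fpc = √(s²/n) = 0.042283068; SE_fpc = √((1−f)s²/n) = 0.038218456.
Ratio = √(1−f) = 0.90387141. Reduction = 100·(1 − 0.90387141) = 9.6129%.

9.6129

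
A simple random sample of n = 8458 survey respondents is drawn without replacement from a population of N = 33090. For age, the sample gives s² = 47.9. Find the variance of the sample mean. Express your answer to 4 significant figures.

Under SRS without replacement, Var(ȳ) = (1 − f)·s²/n with f = n/N = 8458/33090 = 0.25560592.
Var(ȳ) = (1 − 0.25560592)·47.9/8458 = 0.74439408·0.0056632774 = 0.0042157101.

0.004216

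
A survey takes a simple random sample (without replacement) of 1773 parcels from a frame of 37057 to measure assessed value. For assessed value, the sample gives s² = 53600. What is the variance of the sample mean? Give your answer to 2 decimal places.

Under SRS without replacement, Var(ȳ) = (1 − f)·s²/n with f = n/N = 1773/37057 = 0.04784521.
Var(ȳ) = (1 − 0.04784521)·53600/1773 = 0.95215479·30.231246 = 28.784826.

28.78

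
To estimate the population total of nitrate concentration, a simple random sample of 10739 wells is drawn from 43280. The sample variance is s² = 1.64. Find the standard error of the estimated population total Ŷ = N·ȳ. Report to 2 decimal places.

Var(Ŷ) = N²·Var(ȳ) = N²·(1 − n/N)·s²/n.
f = 10739/43280 = 0.24812847; Var(ȳ) = 0.75187153·1.64/10739 = 1.1482161 × 10^-4.
Var(Ŷ) = 43280² · (1.1482161 × 10^-4) = 215079.06.
SE(Ŷ) = √(215079.06) = 463.77.

463.77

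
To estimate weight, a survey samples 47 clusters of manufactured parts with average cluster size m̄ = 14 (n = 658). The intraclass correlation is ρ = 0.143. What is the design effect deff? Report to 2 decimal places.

2.86

deff = 1 + (14 − 1)·0.143 = 1 + 1.859 = 2.859.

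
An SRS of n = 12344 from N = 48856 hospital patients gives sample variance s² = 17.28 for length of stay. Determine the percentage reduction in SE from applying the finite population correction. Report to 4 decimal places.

13.5512

f = n/N = 12344/48856 = 0.25266088.
SE_no-fpc = √(s²/n) = 0.037414842; SE_fpc = √((1−f)s²/n) = 0.032344673.
Ratio = √(1−f) = 0.86448778. Reduction = 100·(1 − 0.86448778) = 13.5512%.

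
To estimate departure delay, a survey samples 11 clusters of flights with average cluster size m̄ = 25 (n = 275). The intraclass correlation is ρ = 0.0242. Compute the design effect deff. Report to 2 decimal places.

1.58

deff = 1 + (25 − 1)·0.0242 = 1 + 0.5808 = 1.5808.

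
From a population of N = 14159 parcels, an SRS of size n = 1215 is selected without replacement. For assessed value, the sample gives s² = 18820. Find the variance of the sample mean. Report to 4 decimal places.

14.1605

Under SRS without replacement, Var(ȳ) = (1 − f)·s²/n with f = n/N = 1215/14159 = 0.08581114.
Var(ȳ) = (1 − 0.08581114)·18820/1215 = 0.91418886·15.489712 = 14.160522.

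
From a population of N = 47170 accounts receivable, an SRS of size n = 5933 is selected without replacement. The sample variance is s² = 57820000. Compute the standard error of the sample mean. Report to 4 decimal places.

92.3023

Under SRS without replacement, Var(ȳ) = (1 − f)·s²/n with f = n/N = 5933/47170 = 0.12577910.
Var(ȳ) = (1 − 0.12577910)·57820000/5933 = 0.87422090·9745.4913 = 8519.7122.
SE(ȳ) = √(8519.7122) = 92.3023.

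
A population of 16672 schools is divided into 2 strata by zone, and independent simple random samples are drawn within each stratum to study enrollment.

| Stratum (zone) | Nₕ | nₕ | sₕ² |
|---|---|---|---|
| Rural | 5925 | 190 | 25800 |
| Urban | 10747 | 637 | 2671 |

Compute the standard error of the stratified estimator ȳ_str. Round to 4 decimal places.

4.2707

Var(ȳ_str) = Σₕ Wₕ²(1 − fₕ)sₕ²/nₕ with Wₕ = Nₕ/N, N = 16672.
Rural: Wₕ = 0.35538628; term = 0.35538628²·(1 − 0.03206751)·25800/190 = 16.600168.
Urban: Wₕ = 0.64461372; term = 0.64461372²·(1 − 0.05927236)·2671/637 = 1.6390698.
Sum = 18.239238.
SE = √(18.239238) = 4.2707.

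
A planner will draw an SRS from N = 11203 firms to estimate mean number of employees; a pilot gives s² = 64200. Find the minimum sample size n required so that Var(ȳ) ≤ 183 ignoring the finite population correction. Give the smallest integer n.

Without fpc, n₀ = s²/D = 64200/183 = 350.8197.
Rounding up, n = 351.

351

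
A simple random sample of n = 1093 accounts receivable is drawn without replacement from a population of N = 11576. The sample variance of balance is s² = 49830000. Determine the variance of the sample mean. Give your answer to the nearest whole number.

41286

Under SRS without replacement, Var(ȳ) = (1 − f)·s²/n with f = n/N = 1093/11576 = 0.09441949.
Var(ȳ) = (1 − 0.09441949)·49830000/1093 = 0.90558051·45590.119 = 41285.523.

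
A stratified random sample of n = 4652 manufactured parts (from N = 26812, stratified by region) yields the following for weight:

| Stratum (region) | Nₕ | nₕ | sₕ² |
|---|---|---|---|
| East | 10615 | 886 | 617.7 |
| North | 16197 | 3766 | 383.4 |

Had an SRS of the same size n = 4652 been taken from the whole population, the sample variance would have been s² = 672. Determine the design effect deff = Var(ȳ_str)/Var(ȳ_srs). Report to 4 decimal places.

Var(ȳ_str) = Σ Wₕ²(1−fₕ)sₕ²/nₕ with Wₕ = Nₕ/26812:
  East: (10615/26812)²·(1−886/10615)·617.7/886 = 0.10015524
  North: (16197/26812)²·(1−3766/16197)·383.4/3766 = 0.028513729
  → Var(ȳ_str) = 0.12866897.
Var(ȳ_srs) = (1 − 4652/26812)·672/4652 = 0.11939059.
deff = 0.12866897 / 0.11939059 = 1.0777.

1.0777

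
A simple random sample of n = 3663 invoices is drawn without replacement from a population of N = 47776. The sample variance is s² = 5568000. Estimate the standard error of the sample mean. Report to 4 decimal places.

37.4636

Under SRS without replacement, Var(ȳ) = (1 − f)·s²/n with f = n/N = 3663/47776 = 0.07667029.
Var(ȳ) = (1 − 0.07667029)·5568000/3663 = 0.92332971·1520.0655 = 1403.5216.
SE(ȳ) = √(1403.5216) = 37.4636.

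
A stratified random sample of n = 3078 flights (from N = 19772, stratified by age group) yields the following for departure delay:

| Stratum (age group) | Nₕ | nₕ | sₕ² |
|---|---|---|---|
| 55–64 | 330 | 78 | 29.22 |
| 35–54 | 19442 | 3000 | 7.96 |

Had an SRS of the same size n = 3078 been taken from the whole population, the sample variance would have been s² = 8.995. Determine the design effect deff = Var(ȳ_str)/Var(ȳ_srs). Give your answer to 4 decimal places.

0.9116

Var(ȳ_str) = Σ Wₕ²(1−fₕ)sₕ²/nₕ with Wₕ = Nₕ/19772:
  55–64: (330/19772)²·(1−78/330)·29.22/78 = 7.9689093 × 10^-5
  35–54: (19442/19772)²·(1−3000/19442)·7.96/3000 = 0.0021696326
  → Var(ȳ_str) = 0.0022493217.
Var(ȳ_srs) = (1 − 3078/19772)·8.995/3078 = 0.0024674159.
deff = 0.0022493217 / 0.0024674159 = 0.9116.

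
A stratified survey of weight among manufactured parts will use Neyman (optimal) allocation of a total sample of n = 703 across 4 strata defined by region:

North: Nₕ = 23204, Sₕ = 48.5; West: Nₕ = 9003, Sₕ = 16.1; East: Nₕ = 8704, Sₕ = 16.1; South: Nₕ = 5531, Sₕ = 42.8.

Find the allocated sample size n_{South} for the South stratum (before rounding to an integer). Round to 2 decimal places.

Neyman allocation: nₕ = n·NₕSₕ / Σⱼ NⱼSⱼ.
Σ NⱼSⱼ = 23204·48.5 + 9003·16.1 + 8704·16.1 + 5531·42.8 = 1.6472035 × 10^6.
n_{South} = 703·5531·42.8 / (1.6472035 × 10^6) = 101.03.

101.03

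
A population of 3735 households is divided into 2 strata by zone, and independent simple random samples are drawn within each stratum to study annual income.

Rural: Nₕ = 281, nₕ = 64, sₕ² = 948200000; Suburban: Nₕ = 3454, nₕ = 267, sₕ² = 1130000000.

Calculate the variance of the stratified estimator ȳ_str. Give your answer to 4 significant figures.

Var(ȳ_str) = Σₕ Wₕ²(1 − fₕ)sₕ²/nₕ with Wₕ = Nₕ/N, N = 3735.
Rural: Wₕ = 0.07523427; term = 0.07523427²·(1 − 0.22775801)·948200000/64 = 64759.699.
Suburban: Wₕ = 0.92476573; term = 0.92476573²·(1 − 0.07730168)·1130000000/267 = 3.3395686 × 10^6.
Sum = 3.4043283 × 10^6.

3.404 × 10^6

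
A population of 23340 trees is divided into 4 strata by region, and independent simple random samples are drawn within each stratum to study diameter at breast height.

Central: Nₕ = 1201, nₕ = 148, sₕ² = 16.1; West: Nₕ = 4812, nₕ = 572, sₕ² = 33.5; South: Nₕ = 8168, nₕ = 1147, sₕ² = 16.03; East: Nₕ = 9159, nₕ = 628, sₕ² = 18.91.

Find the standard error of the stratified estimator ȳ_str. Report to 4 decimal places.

Var(ȳ_str) = Σₕ Wₕ²(1 − fₕ)sₕ²/nₕ with Wₕ = Nₕ/N, N = 23340.
Central: Wₕ = 0.05145673; term = 0.05145673²·(1 − 0.12323064)·16.1/148 = 2.5254213 × 10^-4.
West: Wₕ = 0.20616967; term = 0.20616967²·(1 − 0.11886949)·33.5/572 = 0.0021935046.
South: Wₕ = 0.34995716; term = 0.34995716²·(1 − 0.14042605)·16.03/1147 = 0.0014712386.
East: Wₕ = 0.39241645; term = 0.39241645²·(1 − 0.06856644)·18.91/628 = 0.0043189501.
Sum = 0.0082362354.
SE = √(0.0082362354) = 0.0908.

0.0908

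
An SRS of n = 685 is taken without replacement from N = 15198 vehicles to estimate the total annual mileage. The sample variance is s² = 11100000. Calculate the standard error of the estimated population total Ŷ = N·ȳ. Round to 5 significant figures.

1.8905 × 10^6

Var(Ŷ) = N²·Var(ȳ) = N²·(1 − n/N)·s²/n.
f = 685/15198 = 0.04507172; Var(ȳ) = 0.95492828·11100000/685 = 15474.02.
Var(Ŷ) = 15198² · 15474.02 = 3.5741768 × 10^12.
SE(Ŷ) = √(3.5741768 × 10^12) = 1.8905 × 10^6.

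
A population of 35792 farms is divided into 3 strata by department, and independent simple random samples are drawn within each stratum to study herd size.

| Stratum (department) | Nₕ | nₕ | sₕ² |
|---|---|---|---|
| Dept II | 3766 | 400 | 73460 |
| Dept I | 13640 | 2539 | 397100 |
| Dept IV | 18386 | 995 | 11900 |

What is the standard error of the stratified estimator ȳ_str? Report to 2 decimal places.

4.83

Var(ȳ_str) = Σₕ Wₕ²(1 − fₕ)sₕ²/nₕ with Wₕ = Nₕ/N, N = 35792.
Dept II: Wₕ = 0.10521904; term = 0.10521904²·(1 − 0.10621349)·73460/400 = 1.8172448.
Dept I: Wₕ = 0.38109075; term = 0.38109075²·(1 − 0.18614370)·397100/2539 = 18.485948.
Dept IV: Wₕ = 0.51369021; term = 0.51369021²·(1 − 0.05411726)·11900/995 = 2.9851335.
Sum = 23.288326.
SE = √(23.288326) = 4.83.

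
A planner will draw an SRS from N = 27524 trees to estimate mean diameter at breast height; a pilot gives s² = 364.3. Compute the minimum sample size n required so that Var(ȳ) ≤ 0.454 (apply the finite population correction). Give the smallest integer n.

780

Without fpc, n₀ = s²/D = 364.3/0.454 = 802.4229.
With fpc, (1 − n/N)·s²/n ≤ D requires n ≥ n₀/(1 + n₀/N) = 802.4229/(1 + 802.4229/27524) = 779.6921.
Rounding up, n = 780.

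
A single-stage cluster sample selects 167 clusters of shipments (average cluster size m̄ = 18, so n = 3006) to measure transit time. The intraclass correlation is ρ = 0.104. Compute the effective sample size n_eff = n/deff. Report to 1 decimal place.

deff = 1 + (18 − 1)·0.104 = 1 + 1.768 = 2.768.
n_eff = 3006 / 2.768 = 1086.0.

1086.0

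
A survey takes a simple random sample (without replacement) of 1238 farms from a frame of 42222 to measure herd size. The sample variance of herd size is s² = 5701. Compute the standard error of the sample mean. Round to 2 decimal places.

Under SRS without replacement, Var(ȳ) = (1 − f)·s²/n with f = n/N = 1238/42222 = 0.02932121.
Var(ȳ) = (1 − 0.02932121)·5701/1238 = 0.97067879·4.6050081 = 4.4699837.
SE(ȳ) = √(4.4699837) = 2.11.

2.11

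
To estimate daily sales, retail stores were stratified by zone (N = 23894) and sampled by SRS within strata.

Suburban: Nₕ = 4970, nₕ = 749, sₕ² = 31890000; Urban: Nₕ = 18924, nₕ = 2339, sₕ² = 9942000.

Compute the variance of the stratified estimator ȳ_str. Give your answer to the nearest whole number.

Var(ȳ_str) = Σₕ Wₕ²(1 − fₕ)sₕ²/nₕ with Wₕ = Nₕ/N, N = 23894.
Suburban: Wₕ = 0.20800201; term = 0.20800201²·(1 − 0.15070423)·31890000/749 = 1564.4681.
Urban: Wₕ = 0.79199799; term = 0.79199799²·(1 − 0.12359966)·9942000/2339 = 2336.6531.
Sum = 3901.1212.

3901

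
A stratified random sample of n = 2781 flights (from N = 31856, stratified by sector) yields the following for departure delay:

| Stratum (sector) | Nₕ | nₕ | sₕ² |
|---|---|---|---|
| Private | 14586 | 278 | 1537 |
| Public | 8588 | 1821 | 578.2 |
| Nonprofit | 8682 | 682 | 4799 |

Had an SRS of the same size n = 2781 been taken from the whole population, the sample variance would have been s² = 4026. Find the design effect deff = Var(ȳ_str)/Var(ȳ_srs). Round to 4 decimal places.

Var(ȳ_str) = Σ Wₕ²(1−fₕ)sₕ²/nₕ with Wₕ = Nₕ/31856:
  Private: (14586/31856)²·(1−278/14586)·1537/278 = 1.1370033
  Public: (8588/31856)²·(1−1821/8588)·578.2/1821 = 0.018183349
  Nonprofit: (8682/31856)²·(1−682/8682)·4799/682 = 0.48160796
  → Var(ȳ_str) = 1.6367946.
Var(ȳ_srs) = (1 − 2781/31856)·4026/2781 = 1.3212995.
deff = 1.6367946 / 1.3212995 = 1.2388.

1.2388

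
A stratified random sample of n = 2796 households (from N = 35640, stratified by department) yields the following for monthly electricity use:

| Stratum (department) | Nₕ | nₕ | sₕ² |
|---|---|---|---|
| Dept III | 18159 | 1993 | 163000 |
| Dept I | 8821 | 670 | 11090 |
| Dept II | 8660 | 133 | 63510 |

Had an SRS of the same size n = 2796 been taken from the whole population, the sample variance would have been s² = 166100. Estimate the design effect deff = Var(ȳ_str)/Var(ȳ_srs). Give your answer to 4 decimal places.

Var(ȳ_str) = Σ Wₕ²(1−fₕ)sₕ²/nₕ with Wₕ = Nₕ/35640:
  Dept III: (18159/35640)²·(1−1993/18159)·163000/1993 = 18.901637
  Dept I: (8821/35640)²·(1−670/8821)·11090/670 = 0.93693631
  Dept II: (8660/35640)²·(1−133/8660)·63510/133 = 27.760625
  → Var(ȳ_str) = 47.599198.
Var(ȳ_srs) = (1 − 2796/35640)·166100/2796 = 54.745801.
deff = 47.599198 / 54.745801 = 0.8695.

0.8695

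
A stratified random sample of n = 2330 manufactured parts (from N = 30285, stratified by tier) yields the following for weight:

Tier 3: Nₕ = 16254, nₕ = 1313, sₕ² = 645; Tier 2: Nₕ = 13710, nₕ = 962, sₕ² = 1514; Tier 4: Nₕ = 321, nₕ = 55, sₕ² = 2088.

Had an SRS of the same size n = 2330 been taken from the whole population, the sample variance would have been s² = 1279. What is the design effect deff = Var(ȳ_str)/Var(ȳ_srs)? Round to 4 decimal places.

0.8556

Var(ȳ_str) = Σ Wₕ²(1−fₕ)sₕ²/nₕ with Wₕ = Nₕ/30285:
  Tier 3: (16254/30285)²·(1−1313/16254)·645/1313 = 0.13007078
  Tier 2: (13710/30285)²·(1−962/13710)·1514/962 = 0.2998991
  Tier 4: (321/30285)²·(1−55/321)·2088/55 = 0.0035342667
  → Var(ȳ_str) = 0.43350415.
Var(ȳ_srs) = (1 − 2330/30285)·1279/2330 = 0.50669491.
deff = 0.43350415 / 0.50669491 = 0.8556.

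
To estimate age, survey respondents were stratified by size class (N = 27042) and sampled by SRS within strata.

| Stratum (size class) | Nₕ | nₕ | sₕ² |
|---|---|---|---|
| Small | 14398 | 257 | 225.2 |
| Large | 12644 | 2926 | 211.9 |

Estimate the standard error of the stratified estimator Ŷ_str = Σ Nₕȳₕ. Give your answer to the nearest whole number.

13686

Var(Ŷ_str) = Σₕ Nₕ²(1 − fₕ)sₕ²/nₕ.
Small: 14398²·(1 − 257/14398)·225.2/257 = 1.7840933 × 10^8.
Large: 12644²·(1 − 2926/12644)·211.9/2926 = 8.8985248 × 10^6.
Sum = 1.8730785 × 10^8.
SE = √(1.8730785 × 10^8) = 13686.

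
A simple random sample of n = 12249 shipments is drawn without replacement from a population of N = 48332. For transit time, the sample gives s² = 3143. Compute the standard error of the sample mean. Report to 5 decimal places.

Under SRS without replacement, Var(ȳ) = (1 − f)·s²/n with f = n/N = 12249/48332 = 0.25343458.
Var(ȳ) = (1 − 0.25343458)·3143/12249 = 0.74656542·0.25659237 = 0.19156299.
SE(ȳ) = √(0.19156299) = 0.43768.

0.43768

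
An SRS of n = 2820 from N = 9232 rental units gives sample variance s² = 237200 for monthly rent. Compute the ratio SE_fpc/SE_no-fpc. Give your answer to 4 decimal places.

0.8334

f = n/N = 2820/9232 = 0.30545927.
SE_no-fpc = √(s²/n) = 9.1713399; SE_fpc = √((1−f)s²/n) = 7.643313.
Ratio = √(1−f) = 0.83339110.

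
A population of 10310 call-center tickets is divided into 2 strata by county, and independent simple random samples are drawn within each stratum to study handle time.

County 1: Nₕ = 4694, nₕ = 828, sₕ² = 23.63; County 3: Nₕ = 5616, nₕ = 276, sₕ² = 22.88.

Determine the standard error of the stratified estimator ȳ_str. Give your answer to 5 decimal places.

0.16811

Var(ȳ_str) = Σₕ Wₕ²(1 − fₕ)sₕ²/nₕ with Wₕ = Nₕ/N, N = 10310.
County 1: Wₕ = 0.45528613; term = 0.45528613²·(1 − 0.17639540)·23.63/828 = 0.0048721538.
County 3: Wₕ = 0.54471387; term = 0.54471387²·(1 − 0.04914530)·22.88/276 = 0.023388263.
Sum = 0.028260417.
SE = √(0.028260417) = 0.16811.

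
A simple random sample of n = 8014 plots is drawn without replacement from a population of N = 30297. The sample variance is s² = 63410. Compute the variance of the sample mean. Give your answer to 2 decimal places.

5.82

Under SRS without replacement, Var(ȳ) = (1 − f)·s²/n with f = n/N = 8014/30297 = 0.26451464.
Var(ȳ) = (1 − 0.26451464)·63410/8014 = 0.73548536·7.9124033 = 5.8194568.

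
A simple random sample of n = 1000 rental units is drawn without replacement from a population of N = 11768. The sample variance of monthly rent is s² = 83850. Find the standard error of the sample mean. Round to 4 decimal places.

Under SRS without replacement, Var(ȳ) = (1 − f)·s²/n with f = n/N = 1000/11768 = 0.08497621.
Var(ȳ) = (1 − 0.08497621)·83850/1000 = 0.91502379·83.85 = 76.724745.
SE(ȳ) = √(76.724745) = 8.7593.

8.7593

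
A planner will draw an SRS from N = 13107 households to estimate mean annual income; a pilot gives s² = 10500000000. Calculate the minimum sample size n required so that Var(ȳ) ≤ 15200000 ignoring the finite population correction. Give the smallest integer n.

691

Without fpc, n₀ = s²/D = 10500000000/15200000 = 690.7895.
Rounding up, n = 691.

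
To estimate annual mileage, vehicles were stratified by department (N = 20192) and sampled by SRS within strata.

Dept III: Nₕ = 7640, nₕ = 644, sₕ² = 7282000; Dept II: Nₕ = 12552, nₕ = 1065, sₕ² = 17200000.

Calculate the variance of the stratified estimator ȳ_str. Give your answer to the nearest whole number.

7194

Var(ȳ_str) = Σₕ Wₕ²(1 − fₕ)sₕ²/nₕ with Wₕ = Nₕ/N, N = 20192.
Dept III: Wₕ = 0.37836767; term = 0.37836767²·(1 − 0.08429319)·7282000/644 = 1482.345.
Dept II: Wₕ = 0.62163233; term = 0.62163233²·(1 − 0.08484704)·17200000/1065 = 5711.3624.
Sum = 7193.7074.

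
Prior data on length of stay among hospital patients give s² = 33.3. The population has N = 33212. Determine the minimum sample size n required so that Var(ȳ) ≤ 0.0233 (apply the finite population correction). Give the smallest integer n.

1371

Without fpc, n₀ = s²/D = 33.3/0.0233 = 1429.1845.
With fpc, (1 − n/N)·s²/n ≤ D requires n ≥ n₀/(1 + n₀/N) = 1429.1845/(1 + 1429.1845/33212) = 1370.2209.
Rounding up, n = 1371.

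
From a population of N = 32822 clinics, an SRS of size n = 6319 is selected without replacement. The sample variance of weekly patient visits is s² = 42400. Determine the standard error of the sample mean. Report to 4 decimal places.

2.3277

Under SRS without replacement, Var(ȳ) = (1 − f)·s²/n with f = n/N = 6319/32822 = 0.19252331.
Var(ȳ) = (1 − 0.19252331)·42400/6319 = 0.80747669·6.7099225 = 5.418106.
SE(ȳ) = √(5.418106) = 2.3277.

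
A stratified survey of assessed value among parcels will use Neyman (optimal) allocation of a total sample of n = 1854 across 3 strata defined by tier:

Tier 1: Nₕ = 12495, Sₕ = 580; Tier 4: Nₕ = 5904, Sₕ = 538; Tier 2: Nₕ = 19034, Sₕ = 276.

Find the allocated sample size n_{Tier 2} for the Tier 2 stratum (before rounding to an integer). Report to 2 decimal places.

621.28

Neyman allocation: nₕ = n·NₕSₕ / Σⱼ NⱼSⱼ.
Σ NⱼSⱼ = 12495·580 + 5904·538 + 19034·276 = 1.5676836 × 10^7.
n_{Tier 2} = 1854·19034·276 / (1.5676836 × 10^7) = 621.28.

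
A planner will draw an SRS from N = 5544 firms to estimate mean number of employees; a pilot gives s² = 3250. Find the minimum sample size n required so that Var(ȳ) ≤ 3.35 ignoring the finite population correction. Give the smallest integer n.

Without fpc, n₀ = s²/D = 3250/3.35 = 970.1493.
Rounding up, n = 971.

971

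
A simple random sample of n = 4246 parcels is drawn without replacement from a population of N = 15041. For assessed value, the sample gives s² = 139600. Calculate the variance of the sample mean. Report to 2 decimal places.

Under SRS without replacement, Var(ȳ) = (1 − f)·s²/n with f = n/N = 4246/15041 = 0.28229506.
Var(ȳ) = (1 − 0.28229506)·139600/4246 = 0.71770494·32.878003 = 23.596705.

23.60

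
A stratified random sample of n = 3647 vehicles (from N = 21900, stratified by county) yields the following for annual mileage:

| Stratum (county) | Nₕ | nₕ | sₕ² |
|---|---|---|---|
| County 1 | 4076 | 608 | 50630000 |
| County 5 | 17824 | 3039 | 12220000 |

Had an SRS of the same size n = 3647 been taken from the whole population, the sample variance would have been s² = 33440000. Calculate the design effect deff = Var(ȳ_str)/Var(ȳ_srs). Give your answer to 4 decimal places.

Var(ȳ_str) = Σ Wₕ²(1−fₕ)sₕ²/nₕ with Wₕ = Nₕ/21900:
  County 1: (4076/21900)²·(1−608/4076)·50630000/608 = 2454.3098
  County 5: (17824/21900)²·(1−3039/17824)·12220000/3039 = 2209.4225
  → Var(ȳ_str) = 4663.7323.
Var(ȳ_srs) = (1 − 3647/21900)·33440000/3647 = 7642.2395.
deff = 4663.7323 / 7642.2395 = 0.6103.

0.6103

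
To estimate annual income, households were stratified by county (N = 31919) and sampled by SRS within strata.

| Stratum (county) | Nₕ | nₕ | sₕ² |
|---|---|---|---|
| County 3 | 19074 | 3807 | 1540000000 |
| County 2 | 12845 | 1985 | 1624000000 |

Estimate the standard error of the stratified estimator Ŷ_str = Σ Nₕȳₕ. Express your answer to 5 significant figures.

Var(Ŷ_str) = Σₕ Nₕ²(1 − fₕ)sₕ²/nₕ.
County 3: 19074²·(1 − 3807/19074)·1540000000/3807 = 1.1779676 × 10^14.
County 2: 12845²·(1 − 1985/12845)·1624000000/1985 = 1.1412727 × 10^14.
Sum = 2.3192403 × 10^14.
SE = √(2.3192403 × 10^14) = 1.5229 × 10^7.

1.5229 × 10^7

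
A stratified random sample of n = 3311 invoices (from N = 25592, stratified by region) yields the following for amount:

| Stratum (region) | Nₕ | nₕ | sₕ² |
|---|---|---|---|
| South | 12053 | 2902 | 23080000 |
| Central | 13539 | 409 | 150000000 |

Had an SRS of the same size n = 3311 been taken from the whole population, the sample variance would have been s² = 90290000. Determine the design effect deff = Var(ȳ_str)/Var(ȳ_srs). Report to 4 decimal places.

Var(ȳ_str) = Σ Wₕ²(1−fₕ)sₕ²/nₕ with Wₕ = Nₕ/25592:
  South: (12053/25592)²·(1−2902/12053)·23080000/2902 = 1339.3487
  Central: (13539/25592)²·(1−409/13539)·150000000/409 = 99543.02
  → Var(ȳ_str) = 100882.37.
Var(ȳ_srs) = (1 − 3311/25592)·90290000/3311 = 23741.651.
deff = 100882.37 / 23741.651 = 4.2492.

4.2492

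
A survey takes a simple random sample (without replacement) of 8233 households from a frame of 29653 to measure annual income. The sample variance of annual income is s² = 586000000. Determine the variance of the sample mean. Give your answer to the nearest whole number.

Under SRS without replacement, Var(ȳ) = (1 − f)·s²/n with f = n/N = 8233/29653 = 0.27764476.
Var(ȳ) = (1 − 0.27764476)·586000000/8233 = 0.72235524·71176.971 = 51415.058.

51415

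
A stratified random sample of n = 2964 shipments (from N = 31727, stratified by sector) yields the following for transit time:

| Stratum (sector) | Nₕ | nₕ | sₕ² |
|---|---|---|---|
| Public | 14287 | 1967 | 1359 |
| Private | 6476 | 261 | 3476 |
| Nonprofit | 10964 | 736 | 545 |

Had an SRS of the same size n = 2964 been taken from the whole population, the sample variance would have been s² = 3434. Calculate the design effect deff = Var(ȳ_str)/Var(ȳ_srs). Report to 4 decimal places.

0.7006

Var(ȳ_str) = Σ Wₕ²(1−fₕ)sₕ²/nₕ with Wₕ = Nₕ/31727:
  Public: (14287/31727)²·(1−1967/14287)·1359/1967 = 0.12081165
  Private: (6476/31727)²·(1−261/6476)·3476/261 = 0.53251178
  Nonprofit: (10964/31727)²·(1−736/10964)·545/736 = 0.08249363
  → Var(ȳ_str) = 0.73581706.
Var(ȳ_srs) = (1 − 2964/31727)·3434/2964 = 1.0503336.
deff = 0.73581706 / 1.0503336 = 0.7006.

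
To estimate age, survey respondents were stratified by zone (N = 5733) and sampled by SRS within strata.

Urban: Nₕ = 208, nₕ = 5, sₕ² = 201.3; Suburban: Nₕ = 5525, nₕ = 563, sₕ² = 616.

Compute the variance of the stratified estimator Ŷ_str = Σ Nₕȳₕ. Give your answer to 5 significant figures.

Var(Ŷ_str) = Σₕ Nₕ²(1 − fₕ)sₕ²/nₕ.
Urban: 208²·(1 − 5/208)·201.3/5 = 1.6999382 × 10^6.
Suburban: 5525²·(1 − 563/5525)·616/563 = 2.9995863 × 10^7.
Sum = 3.1695801 × 10^7.

3.1696 × 10^7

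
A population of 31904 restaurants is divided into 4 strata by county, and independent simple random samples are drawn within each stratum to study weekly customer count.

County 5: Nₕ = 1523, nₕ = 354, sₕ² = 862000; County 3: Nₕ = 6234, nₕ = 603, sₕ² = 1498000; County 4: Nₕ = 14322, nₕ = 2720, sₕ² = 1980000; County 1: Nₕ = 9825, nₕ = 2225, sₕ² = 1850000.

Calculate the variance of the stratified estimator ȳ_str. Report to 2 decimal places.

Var(ȳ_str) = Σₕ Wₕ²(1 − fₕ)sₕ²/nₕ with Wₕ = Nₕ/N, N = 31904.
County 5: Wₕ = 0.04773696; term = 0.04773696²·(1 − 0.23243598)·862000/354 = 4.2592011.
County 3: Wₕ = 0.19539870; term = 0.19539870²·(1 − 0.09672762)·1498000/603 = 85.675481.
County 4: Wₕ = 0.44890923; term = 0.44890923²·(1 − 0.18991761)·1980000/2720 = 118.8345.
County 1: Wₕ = 0.30795512; term = 0.30795512²·(1 − 0.22646310)·1850000/2225 = 60.995471.
Sum = 269.76465.

269.76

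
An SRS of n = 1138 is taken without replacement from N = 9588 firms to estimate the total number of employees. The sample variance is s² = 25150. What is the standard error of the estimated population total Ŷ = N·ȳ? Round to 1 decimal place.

42314.6

Var(Ŷ) = N²·Var(ȳ) = N²·(1 − n/N)·s²/n.
f = 1138/9588 = 0.11869003; Var(ȳ) = 0.88130997·25150/1138 = 19.477105.
Var(Ŷ) = 9588² · 19.477105 = 1.7905253 × 10^9.
SE(Ŷ) = √(1.7905253 × 10^9) = 42314.6.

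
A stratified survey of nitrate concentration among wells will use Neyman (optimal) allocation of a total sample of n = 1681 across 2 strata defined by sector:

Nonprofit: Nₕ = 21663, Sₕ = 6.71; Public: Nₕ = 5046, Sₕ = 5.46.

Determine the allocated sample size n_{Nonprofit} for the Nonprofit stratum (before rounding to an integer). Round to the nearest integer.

Neyman allocation: nₕ = n·NₕSₕ / Σⱼ NⱼSⱼ.
Σ NⱼSⱼ = 21663·6.71 + 5046·5.46 = 172909.89.
n_{Nonprofit} = 1681·21663·6.71 / 172909.89 = 1413.

1413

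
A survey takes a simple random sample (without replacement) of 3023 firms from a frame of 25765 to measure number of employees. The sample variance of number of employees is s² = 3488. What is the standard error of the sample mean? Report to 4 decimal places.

Under SRS without replacement, Var(ȳ) = (1 − f)·s²/n with f = n/N = 3023/25765 = 0.11732971.
Var(ȳ) = (1 − 0.11732971)·3488/3023 = 0.88267029·1.1538207 = 1.0184433.
SE(ȳ) = √(1.0184433) = 1.0092.

1.0092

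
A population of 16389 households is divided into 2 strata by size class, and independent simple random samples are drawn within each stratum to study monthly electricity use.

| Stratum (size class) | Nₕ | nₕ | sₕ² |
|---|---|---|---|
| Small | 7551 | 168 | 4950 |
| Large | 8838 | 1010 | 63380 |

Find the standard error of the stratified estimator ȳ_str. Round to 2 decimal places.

Var(ȳ_str) = Σₕ Wₕ²(1 − fₕ)sₕ²/nₕ with Wₕ = Nₕ/N, N = 16389.
Small: Wₕ = 0.46073586; term = 0.46073586²·(1 − 0.02224871)·4950/168 = 6.115449.
Large: Wₕ = 0.53926414; term = 0.53926414²·(1 − 0.11427925)·63380/1010 = 16.163327.
Sum = 22.278776.
SE = √(22.278776) = 4.72.

4.72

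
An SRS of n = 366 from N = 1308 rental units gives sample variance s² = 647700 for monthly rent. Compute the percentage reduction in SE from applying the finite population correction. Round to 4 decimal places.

15.1364

f = n/N = 366/1308 = 0.27981651.
SE_no-fpc = √(s²/n) = 42.067471; SE_fpc = √((1−f)s²/n) = 35.699981.
Ratio = √(1−f) = 0.84863625. Reduction = 100·(1 − 0.84863625) = 15.1364%.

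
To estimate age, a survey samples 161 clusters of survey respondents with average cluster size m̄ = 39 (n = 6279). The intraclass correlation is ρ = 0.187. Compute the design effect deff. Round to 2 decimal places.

8.11

deff = 1 + (39 − 1)·0.187 = 1 + 7.106 = 8.106.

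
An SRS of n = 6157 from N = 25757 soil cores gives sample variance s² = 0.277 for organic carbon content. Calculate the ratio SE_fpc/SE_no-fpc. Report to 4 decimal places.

0.8723

f = n/N = 6157/25757 = 0.23904181.
SE_no-fpc = √(s²/n) = 0.006707417; SE_fpc = √((1−f)s²/n) = 0.0058510755.
Ratio = √(1−f) = 0.87232917.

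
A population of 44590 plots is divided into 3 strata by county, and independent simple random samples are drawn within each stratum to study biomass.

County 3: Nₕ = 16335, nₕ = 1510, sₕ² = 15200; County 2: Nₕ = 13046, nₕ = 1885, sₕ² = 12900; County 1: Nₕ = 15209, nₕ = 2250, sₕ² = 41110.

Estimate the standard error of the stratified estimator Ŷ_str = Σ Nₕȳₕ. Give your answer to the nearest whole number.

Var(Ŷ_str) = Σₕ Nₕ²(1 − fₕ)sₕ²/nₕ.
County 3: 16335²·(1 − 1510/16335)·15200/1510 = 2.4377013 × 10^9.
County 2: 13046²·(1 − 1885/13046)·12900/1885 = 9.9645763 × 10^8.
County 1: 15209²·(1 − 2250/15209)·41110/2250 = 3.601116 × 10^9.
Sum = 7.0352749 × 10^9.
SE = √(7.0352749 × 10^9) = 83877.

83877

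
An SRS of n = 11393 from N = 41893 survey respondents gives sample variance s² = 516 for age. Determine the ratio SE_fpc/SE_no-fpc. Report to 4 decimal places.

f = n/N = 11393/41893 = 0.27195474.
SE_no-fpc = √(s²/n) = 0.21281675; SE_fpc = √((1−f)s²/n) = 0.1815871.
Ratio = √(1−f) = 0.85325568.

0.8533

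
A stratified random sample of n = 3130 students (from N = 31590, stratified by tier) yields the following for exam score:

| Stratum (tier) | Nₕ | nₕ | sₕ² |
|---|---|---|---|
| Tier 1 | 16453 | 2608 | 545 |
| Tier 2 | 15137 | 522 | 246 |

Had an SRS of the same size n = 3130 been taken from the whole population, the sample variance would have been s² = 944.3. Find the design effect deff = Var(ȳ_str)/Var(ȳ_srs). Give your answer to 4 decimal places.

0.5599

Var(ȳ_str) = Σ Wₕ²(1−fₕ)sₕ²/nₕ with Wₕ = Nₕ/31590:
  Tier 1: (16453/31590)²·(1−2608/16453)·545/2608 = 0.047701026
  Tier 2: (15137/31590)²·(1−522/15137)·246/522 = 0.10447298
  → Var(ȳ_str) = 0.15217401.
Var(ȳ_srs) = (1 − 3130/31590)·944.3/3130 = 0.27180092.
deff = 0.15217401 / 0.27180092 = 0.5599.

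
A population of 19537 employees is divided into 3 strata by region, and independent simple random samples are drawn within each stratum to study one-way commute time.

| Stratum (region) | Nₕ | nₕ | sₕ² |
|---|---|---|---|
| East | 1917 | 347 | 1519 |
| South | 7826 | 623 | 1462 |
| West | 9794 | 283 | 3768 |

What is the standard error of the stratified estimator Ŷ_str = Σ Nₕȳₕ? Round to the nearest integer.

37225

Var(Ŷ_str) = Σₕ Nₕ²(1 − fₕ)sₕ²/nₕ.
East: 1917²·(1 − 347/1917)·1519/347 = 1.3174983 × 10^7.
South: 7826²·(1 − 623/7826)·1462/623 = 1.322856 × 10^8.
West: 9794²·(1 − 283/9794)·3768/283 = 1.2402543 × 10^9.
Sum = 1.3857149 × 10^9.
SE = √(1.3857149 × 10^9) = 37225.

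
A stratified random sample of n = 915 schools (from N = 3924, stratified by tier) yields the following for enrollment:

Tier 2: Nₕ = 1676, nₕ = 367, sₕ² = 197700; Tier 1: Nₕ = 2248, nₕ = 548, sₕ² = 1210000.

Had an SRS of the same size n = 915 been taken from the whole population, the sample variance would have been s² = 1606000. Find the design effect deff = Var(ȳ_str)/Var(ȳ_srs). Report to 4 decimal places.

0.4642

Var(ȳ_str) = Σ Wₕ²(1−fₕ)sₕ²/nₕ with Wₕ = Nₕ/3924:
  Tier 2: (1676/3924)²·(1−367/1676)·197700/367 = 76.753161
  Tier 1: (2248/3924)²·(1−548/2248)·1210000/548 = 548.01449
  → Var(ȳ_str) = 624.76765.
Var(ȳ_srs) = (1 − 915/3924)·1606000/915 = 1345.915.
deff = 624.76765 / 1345.915 = 0.4642.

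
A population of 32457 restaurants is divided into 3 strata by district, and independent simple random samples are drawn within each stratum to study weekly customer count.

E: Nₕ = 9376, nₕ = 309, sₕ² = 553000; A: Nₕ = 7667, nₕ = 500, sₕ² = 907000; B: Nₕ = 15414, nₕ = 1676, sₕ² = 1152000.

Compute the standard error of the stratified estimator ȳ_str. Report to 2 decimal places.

Var(ȳ_str) = Σₕ Wₕ²(1 − fₕ)sₕ²/nₕ with Wₕ = Nₕ/N, N = 32457.
E: Wₕ = 0.28887451; term = 0.28887451²·(1 − 0.03295648)·553000/309 = 144.42126.
A: Wₕ = 0.23622023; term = 0.23622023²·(1 − 0.06521456)·907000/500 = 94.620099.
B: Wₕ = 0.47490526; term = 0.47490526²·(1 − 0.10873232)·1152000/1676 = 138.16581.
Sum = 377.20717.
SE = √(377.20717) = 19.42.

19.42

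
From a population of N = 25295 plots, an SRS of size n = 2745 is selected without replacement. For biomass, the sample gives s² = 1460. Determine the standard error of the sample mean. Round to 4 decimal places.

Under SRS without replacement, Var(ȳ) = (1 − f)·s²/n with f = n/N = 2745/25295 = 0.10851947.
Var(ȳ) = (1 − 0.10851947)·1460/2745 = 0.89148053·0.53187614 = 0.47415722.
SE(ȳ) = √(0.47415722) = 0.6886.

0.6886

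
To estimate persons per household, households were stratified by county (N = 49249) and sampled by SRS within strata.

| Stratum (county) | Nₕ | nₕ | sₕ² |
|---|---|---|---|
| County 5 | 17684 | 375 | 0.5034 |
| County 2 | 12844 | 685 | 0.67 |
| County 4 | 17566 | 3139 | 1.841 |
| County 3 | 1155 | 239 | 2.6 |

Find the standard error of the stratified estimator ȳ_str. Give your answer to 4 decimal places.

0.0173

Var(ȳ_str) = Σₕ Wₕ²(1 − fₕ)sₕ²/nₕ with Wₕ = Nₕ/N, N = 49249.
County 5: Wₕ = 0.35907328; term = 0.35907328²·(1 − 0.02120561)·0.5034/375 = 1.6941022 × 10^-4.
County 2: Wₕ = 0.26079717; term = 0.26079717²·(1 − 0.05333230)·0.67/685 = 6.297781 × 10^-5.
County 4: Wₕ = 0.35667729; term = 0.35667729²·(1 − 0.17869748)·1.841/3139 = 6.1279689 × 10^-5.
County 3: Wₕ = 0.02345225; term = 0.02345225²·(1 − 0.20692641)·2.6/239 = 4.7452388 × 10^-6.
Sum = 2.9841296 × 10^-4.
SE = √(2.9841296 × 10^-4) = 0.0173.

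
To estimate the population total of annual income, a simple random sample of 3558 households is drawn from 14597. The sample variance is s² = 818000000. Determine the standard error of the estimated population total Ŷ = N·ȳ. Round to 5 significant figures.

Var(Ŷ) = N²·Var(ȳ) = N²·(1 − n/N)·s²/n.
f = 3558/14597 = 0.24374872; Var(ȳ) = 0.75625128·818000000/3558 = 173865.53.
Var(Ŷ) = 14597² · 173865.53 = 3.7045947 × 10^13.
SE(Ŷ) = √(3.7045947 × 10^13) = 6.0865 × 10^6.

6.0865 × 10^6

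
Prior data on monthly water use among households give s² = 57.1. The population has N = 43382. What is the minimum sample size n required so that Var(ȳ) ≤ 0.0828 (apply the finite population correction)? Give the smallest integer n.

679

Without fpc, n₀ = s²/D = 57.1/0.0828 = 689.6135.
With fpc, (1 − n/N)·s²/n ≤ D requires n ≥ n₀/(1 + n₀/N) = 689.6135/(1 + 689.6135/43382) = 678.8227.
Rounding up, n = 679.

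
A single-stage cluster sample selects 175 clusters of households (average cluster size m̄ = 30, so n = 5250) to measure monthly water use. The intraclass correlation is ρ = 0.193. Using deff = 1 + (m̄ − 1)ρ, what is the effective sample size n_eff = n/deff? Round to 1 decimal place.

795.8

deff = 1 + (30 − 1)·0.193 = 1 + 5.597 = 6.597.
n_eff = 5250 / 6.597 = 795.8.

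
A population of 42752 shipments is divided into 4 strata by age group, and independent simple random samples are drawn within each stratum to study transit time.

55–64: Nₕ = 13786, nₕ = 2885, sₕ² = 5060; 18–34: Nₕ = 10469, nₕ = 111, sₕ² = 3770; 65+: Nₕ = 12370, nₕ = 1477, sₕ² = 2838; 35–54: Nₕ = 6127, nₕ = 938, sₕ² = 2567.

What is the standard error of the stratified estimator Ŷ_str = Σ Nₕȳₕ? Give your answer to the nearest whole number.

Var(Ŷ_str) = Σₕ Nₕ²(1 − fₕ)sₕ²/nₕ.
55–64: 13786²·(1 − 2885/13786)·5060/2885 = 2.6357809 × 10^8.
18–34: 10469²·(1 − 111/10469)·3770/111 = 3.682981 × 10^9.
65+: 12370²·(1 − 1477/12370)·2838/1477 = 2.5891016 × 10^8.
35–54: 6127²·(1 − 938/6127)·2567/938 = 8.7007078 × 10^7.
Sum = 4.2924763 × 10^9.
SE = √(4.2924763 × 10^9) = 65517.

65517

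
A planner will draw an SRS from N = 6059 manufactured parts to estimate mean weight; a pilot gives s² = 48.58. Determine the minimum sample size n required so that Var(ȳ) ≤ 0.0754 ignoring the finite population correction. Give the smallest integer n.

Without fpc, n₀ = s²/D = 48.58/0.0754 = 644.2971.
Rounding up, n = 645.

645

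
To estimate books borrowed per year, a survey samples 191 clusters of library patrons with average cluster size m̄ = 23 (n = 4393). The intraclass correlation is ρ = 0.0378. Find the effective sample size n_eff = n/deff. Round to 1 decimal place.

2398.4

deff = 1 + (23 − 1)·0.0378 = 1 + 0.8316 = 1.8316.
n_eff = 4393 / 1.8316 = 2398.4.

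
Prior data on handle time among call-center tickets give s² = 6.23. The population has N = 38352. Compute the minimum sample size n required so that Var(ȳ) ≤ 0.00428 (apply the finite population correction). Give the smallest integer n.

Without fpc, n₀ = s²/D = 6.23/0.00428 = 1455.6075.
With fpc, (1 − n/N)·s²/n ≤ D requires n ≥ n₀/(1 + n₀/N) = 1455.6075/(1 + 1455.6075/38352) = 1402.3817.
Rounding up, n = 1403.

1403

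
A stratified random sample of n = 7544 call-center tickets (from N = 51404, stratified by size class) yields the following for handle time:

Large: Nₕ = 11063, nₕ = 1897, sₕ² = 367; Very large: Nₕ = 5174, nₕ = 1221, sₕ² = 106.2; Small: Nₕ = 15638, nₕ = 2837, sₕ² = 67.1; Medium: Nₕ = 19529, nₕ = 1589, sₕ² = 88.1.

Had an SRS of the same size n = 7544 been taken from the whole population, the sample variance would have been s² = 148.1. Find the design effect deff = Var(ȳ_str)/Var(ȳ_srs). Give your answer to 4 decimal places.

1.0293

Var(ȳ_str) = Σ Wₕ²(1−fₕ)sₕ²/nₕ with Wₕ = Nₕ/51404:
  Large: (11063/51404)²·(1−1897/11063)·367/1897 = 0.0074243369
  Very large: (5174/51404)²·(1−1221/5174)·106.2/1221 = 6.7323744 × 10^-4
  Small: (15638/51404)²·(1−2837/15638)·67.1/2837 = 0.0017918203
  Medium: (19529/51404)²·(1−1589/19529)·88.1/1589 = 0.0073512404
  → Var(ȳ_str) = 0.017240635.
Var(ȳ_srs) = (1 − 7544/51404)·148.1/7544 = 0.016750396.
deff = 0.017240635 / 0.016750396 = 1.0293.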